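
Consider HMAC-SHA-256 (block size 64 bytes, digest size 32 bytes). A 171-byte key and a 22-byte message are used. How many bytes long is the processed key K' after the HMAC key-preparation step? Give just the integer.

64

Key is 171 > 64 bytes, so it is hashed to 32 bytes then zero-padded to 64: |K'| = 64.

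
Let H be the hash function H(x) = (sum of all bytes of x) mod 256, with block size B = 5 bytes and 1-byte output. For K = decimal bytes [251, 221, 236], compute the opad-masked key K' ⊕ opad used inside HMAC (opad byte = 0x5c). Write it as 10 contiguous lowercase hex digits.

a781b05c5c

Key decimal bytes [251, 221, 236] = fb dd ec is 3 bytes ≤ B = 5; zero-pad to 5 bytes: K' = fb dd ec 00 00.
XOR each byte with 0x5c: fb⊕5c=a7, dd⊕5c=81, ec⊕5c=b0, 00⊕5c=5c, 00⊕5c=5c.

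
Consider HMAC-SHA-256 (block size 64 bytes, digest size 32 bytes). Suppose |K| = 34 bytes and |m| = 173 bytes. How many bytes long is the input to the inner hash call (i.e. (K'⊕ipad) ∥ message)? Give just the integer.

237

Key is 34 ≤ 64 bytes, zero-padded: |K'| = 64.
Inner input = (K'⊕ipad) ∥ m → 64 + 173 = 237 bytes.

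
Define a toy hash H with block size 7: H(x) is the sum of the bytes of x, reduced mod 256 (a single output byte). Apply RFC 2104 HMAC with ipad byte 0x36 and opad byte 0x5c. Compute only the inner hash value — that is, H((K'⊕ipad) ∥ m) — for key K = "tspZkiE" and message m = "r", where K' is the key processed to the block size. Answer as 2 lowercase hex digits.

Key "tspZkiE" = 74 73 70 5a 6b 69 45 is exactly B = 7 bytes: K' = 74 73 70 5a 6b 69 45.
K' ⊕ ipad = 42 45 46 6c 5d 5f 73.
Inner input = 42 45 46 6c 5d 5f 73 ∥ 72.
Inner hash: sum = 66+69+70+108+93+95+115+114 = 730; mod 256 = 218 → da.

da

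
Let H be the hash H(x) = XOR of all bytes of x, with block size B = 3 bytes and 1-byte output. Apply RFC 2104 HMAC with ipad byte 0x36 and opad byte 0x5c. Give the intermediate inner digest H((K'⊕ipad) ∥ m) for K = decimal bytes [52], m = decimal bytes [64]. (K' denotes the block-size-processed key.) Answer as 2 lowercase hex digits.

42

Key decimal bytes [52] = 34 is 1 byte ≤ B = 3; zero-pad to 3 bytes: K' = 34 00 00.
K' ⊕ ipad = 02 36 36.
Inner input = 02 36 36 ∥ 40.
Inner hash: XOR 02⊕36⊕36⊕40 = 42.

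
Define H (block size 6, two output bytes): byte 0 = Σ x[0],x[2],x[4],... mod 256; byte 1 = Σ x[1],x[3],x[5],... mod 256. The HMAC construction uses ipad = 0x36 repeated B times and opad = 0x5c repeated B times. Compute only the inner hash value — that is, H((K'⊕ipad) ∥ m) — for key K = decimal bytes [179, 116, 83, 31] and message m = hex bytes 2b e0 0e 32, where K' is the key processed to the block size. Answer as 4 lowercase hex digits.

Key decimal bytes [179, 116, 83, 31] = b3 74 53 1f is 4 bytes ≤ B = 6; zero-pad to 6 bytes: K' = b3 74 53 1f 00 00.
K' ⊕ ipad = 85 42 65 29 36 36.
Inner input = 85 42 65 29 36 36 ∥ 2b e0 0e 32.
Inner hash: even-index sum = 345 mod 256 = 89; odd-index sum = 435 mod 256 = 179 → 59 b3.

59b3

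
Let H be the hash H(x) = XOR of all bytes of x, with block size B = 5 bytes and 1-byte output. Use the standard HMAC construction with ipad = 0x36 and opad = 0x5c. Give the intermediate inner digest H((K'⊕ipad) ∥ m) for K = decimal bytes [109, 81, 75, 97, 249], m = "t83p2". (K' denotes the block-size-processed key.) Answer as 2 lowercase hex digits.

e4

Key decimal bytes [109, 81, 75, 97, 249] = 6d 51 4b 61 f9 is exactly B = 5 bytes: K' = 6d 51 4b 61 f9.
K' ⊕ ipad = 5b 67 7d 57 cf.
Inner input = 5b 67 7d 57 cf ∥ 74 38 33 70 32.
Inner hash: XOR 5b⊕67⊕7d⊕57⊕cf⊕74⊕38⊕33⊕70⊕32 = e4.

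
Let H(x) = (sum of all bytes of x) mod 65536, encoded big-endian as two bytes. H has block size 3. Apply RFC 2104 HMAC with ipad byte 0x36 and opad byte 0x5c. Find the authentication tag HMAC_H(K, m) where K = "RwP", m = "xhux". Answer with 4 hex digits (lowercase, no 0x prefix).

011f

Key "RwP" = 52 77 50 is exactly B = 3 bytes: K' = 52 77 50.
K' ⊕ ipad = 64 41 66.  K' ⊕ opad = 0e 2b 0c.
Inner input = (K'⊕ipad) ∥ m = 64 41 66 ∥ 78 68 75 78.
Inner hash: sum = 100+65+102+120+104+117+120 = 728 → 02 d8.
Outer input = (K'⊕opad) ∥ inner = 0e 2b 0c ∥ 02 d8.
Outer hash (tag): sum = 14+43+12+2+216 = 287 → 01 1f.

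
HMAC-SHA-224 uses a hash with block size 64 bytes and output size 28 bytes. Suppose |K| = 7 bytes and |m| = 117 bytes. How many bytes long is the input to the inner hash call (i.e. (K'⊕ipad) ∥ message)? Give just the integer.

Key is 7 ≤ 64 bytes, zero-padded: |K'| = 64.
Inner input = (K'⊕ipad) ∥ m → 64 + 117 = 181 bytes.

181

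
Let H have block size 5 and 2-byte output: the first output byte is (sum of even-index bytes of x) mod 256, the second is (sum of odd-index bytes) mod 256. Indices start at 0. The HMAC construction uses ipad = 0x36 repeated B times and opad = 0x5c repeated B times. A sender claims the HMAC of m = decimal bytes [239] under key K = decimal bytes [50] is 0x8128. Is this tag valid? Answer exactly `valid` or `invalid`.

valid

Key decimal bytes [50] = 32 is 1 byte ≤ B = 5; zero-pad to 5 bytes: K' = 32 00 00 00 00.
K' ⊕ ipad = 04 36 36 36 36; K' ⊕ opad = 6e 5c 5c 5c 5c.
Inner hash: even-index sum = 112 mod 256 = 112; odd-index sum = 347 mod 256 = 91 → 70 5b.
Outer hash (recomputed tag): even-index sum = 385 mod 256 = 129; odd-index sum = 296 mod 256 = 40 → 81 28.
Recomputed tag = 8128; claimed = 8128 → match.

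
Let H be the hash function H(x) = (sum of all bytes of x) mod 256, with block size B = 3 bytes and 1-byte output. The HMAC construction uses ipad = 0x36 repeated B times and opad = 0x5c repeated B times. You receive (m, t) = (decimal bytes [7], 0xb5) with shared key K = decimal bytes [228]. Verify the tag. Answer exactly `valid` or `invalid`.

valid

Key decimal bytes [228] = e4 is 1 byte ≤ B = 3; zero-pad to 3 bytes: K' = e4 00 00.
K' ⊕ ipad = d2 36 36; K' ⊕ opad = b8 5c 5c.
Inner hash: sum = 210+54+54+7 = 325; mod 256 = 69 → 45.
Outer hash (recomputed tag): sum = 184+92+92+69 = 437; mod 256 = 181 → b5.
Recomputed tag = b5; claimed = b5 → match.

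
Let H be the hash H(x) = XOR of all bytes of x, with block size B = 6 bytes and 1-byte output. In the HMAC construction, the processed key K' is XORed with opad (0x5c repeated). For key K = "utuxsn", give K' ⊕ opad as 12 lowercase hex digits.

292829242f32

Key "utuxsn" = 75 74 75 78 73 6e is exactly B = 6 bytes: K' = 75 74 75 78 73 6e.
XOR each byte with 0x5c: 75⊕5c=29, 74⊕5c=28, 75⊕5c=29, 78⊕5c=24, 73⊕5c=2f, 6e⊕5c=32.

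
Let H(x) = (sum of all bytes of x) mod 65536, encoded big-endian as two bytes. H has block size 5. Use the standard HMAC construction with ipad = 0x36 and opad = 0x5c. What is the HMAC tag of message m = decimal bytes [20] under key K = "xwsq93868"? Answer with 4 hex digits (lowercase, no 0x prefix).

Key "xwsq93868" = 78 77 73 71 39 33 38 36 38 is 9 bytes > B = 5, so hash it first: H(key) = 02 e5, then zero-pad to 5 bytes: K' = 02 e5 00 00 00.
K' ⊕ ipad = 34 d3 36 36 36.  K' ⊕ opad = 5e b9 5c 5c 5c.
Inner input = (K'⊕ipad) ∥ m = 34 d3 36 36 36 ∥ 14.
Inner hash: sum = 52+211+54+54+54+20 = 445 → 01 bd.
Outer input = (K'⊕opad) ∥ inner = 5e b9 5c 5c 5c ∥ 01 bd.
Outer hash (tag): sum = 94+185+92+92+92+1+189 = 745 → 02 e9.

02e9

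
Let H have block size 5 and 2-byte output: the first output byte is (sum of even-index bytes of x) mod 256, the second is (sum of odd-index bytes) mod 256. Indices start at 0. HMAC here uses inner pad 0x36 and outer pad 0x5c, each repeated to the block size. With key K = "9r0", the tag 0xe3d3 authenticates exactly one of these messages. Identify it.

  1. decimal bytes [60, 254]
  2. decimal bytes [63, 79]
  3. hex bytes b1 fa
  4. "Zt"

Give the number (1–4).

Key "9r0" = 39 72 30 is 3 bytes ≤ B = 5; zero-pad to 5 bytes: K' = 39 72 30 00 00.
K' ⊕ ipad = 0f 44 06 36 36; K' ⊕ opad = 65 2e 6c 5c 5c.
m1: inner = H(0f 44 06 36 36 3c fe) = 49 b6; tag = H(65 2e 6c 5c 5c 49 b6) = e3d3 ← matches
m2: inner = H(0f 44 06 36 36 3f 4f) = 9a b9; tag = H(65 2e 6c 5c 5c 9a b9) = e624
m3: inner = H(0f 44 06 36 36 b1 fa) = 45 2b; tag = H(65 2e 6c 5c 5c 45 2b) = 58cf
m4: inner = H(0f 44 06 36 36 5a 74) = bf d4; tag = H(65 2e 6c 5c 5c bf d4) = 0149

1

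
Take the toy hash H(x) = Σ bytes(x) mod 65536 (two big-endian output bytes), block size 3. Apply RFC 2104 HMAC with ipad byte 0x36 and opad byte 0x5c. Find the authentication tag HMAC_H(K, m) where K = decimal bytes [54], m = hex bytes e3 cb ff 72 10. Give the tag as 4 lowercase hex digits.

01c0

Key decimal bytes [54] = 36 is 1 byte ≤ B = 3; zero-pad to 3 bytes: K' = 36 00 00.
K' ⊕ ipad = 00 36 36.  K' ⊕ opad = 6a 5c 5c.
Inner input = (K'⊕ipad) ∥ m = 00 36 36 ∥ e3 cb ff 72 10.
Inner hash: sum = 0+54+54+227+203+255+114+16 = 923 → 03 9b.
Outer input = (K'⊕opad) ∥ inner = 6a 5c 5c ∥ 03 9b.
Outer hash (tag): sum = 106+92+92+3+155 = 448 → 01 c0.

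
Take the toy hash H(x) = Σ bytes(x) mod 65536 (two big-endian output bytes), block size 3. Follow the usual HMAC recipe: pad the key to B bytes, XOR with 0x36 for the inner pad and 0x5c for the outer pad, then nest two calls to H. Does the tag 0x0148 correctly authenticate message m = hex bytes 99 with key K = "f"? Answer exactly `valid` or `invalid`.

valid

Key "f" = 66 is 1 byte ≤ B = 3; zero-pad to 3 bytes: K' = 66 00 00.
K' ⊕ ipad = 50 36 36; K' ⊕ opad = 3a 5c 5c.
Inner hash: sum = 80+54+54+153 = 341 → 01 55.
Outer hash (recomputed tag): sum = 58+92+92+1+85 = 328 → 01 48.
Recomputed tag = 0148; claimed = 0148 → match.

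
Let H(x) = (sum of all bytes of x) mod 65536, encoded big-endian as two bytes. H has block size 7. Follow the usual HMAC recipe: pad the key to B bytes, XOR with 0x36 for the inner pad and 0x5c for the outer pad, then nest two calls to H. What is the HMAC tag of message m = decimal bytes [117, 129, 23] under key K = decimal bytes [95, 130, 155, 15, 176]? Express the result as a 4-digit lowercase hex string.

03a5

Key decimal bytes [95, 130, 155, 15, 176] = 5f 82 9b 0f b0 is 5 bytes ≤ B = 7; zero-pad to 7 bytes: K' = 5f 82 9b 0f b0 00 00.
K' ⊕ ipad = 69 b4 ad 39 86 36 36.  K' ⊕ opad = 03 de c7 53 ec 5c 5c.
Inner input = (K'⊕ipad) ∥ m = 69 b4 ad 39 86 36 36 ∥ 75 81 17.
Inner hash: sum = 105+180+173+57+134+54+54+117+129+23 = 1026 → 04 02.
Outer input = (K'⊕opad) ∥ inner = 03 de c7 53 ec 5c 5c ∥ 04 02.
Outer hash (tag): sum = 3+222+199+83+236+92+92+4+2 = 933 → 03 a5.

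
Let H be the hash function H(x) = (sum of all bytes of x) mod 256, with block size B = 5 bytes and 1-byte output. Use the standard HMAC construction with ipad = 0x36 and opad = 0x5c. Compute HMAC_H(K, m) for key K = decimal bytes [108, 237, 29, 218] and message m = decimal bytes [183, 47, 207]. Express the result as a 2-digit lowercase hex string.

3b

Key decimal bytes [108, 237, 29, 218] = 6c ed 1d da is 4 bytes ≤ B = 5; zero-pad to 5 bytes: K' = 6c ed 1d da 00.
K' ⊕ ipad = 5a db 2b ec 36.  K' ⊕ opad = 30 b1 41 86 5c.
Inner input = (K'⊕ipad) ∥ m = 5a db 2b ec 36 ∥ b7 2f cf.
Inner hash: sum = 90+219+43+236+54+183+47+207 = 1079; mod 256 = 55 → 37.
Outer input = (K'⊕opad) ∥ inner = 30 b1 41 86 5c ∥ 37.
Outer hash (tag): sum = 48+177+65+134+92+55 = 571; mod 256 = 59 → 3b.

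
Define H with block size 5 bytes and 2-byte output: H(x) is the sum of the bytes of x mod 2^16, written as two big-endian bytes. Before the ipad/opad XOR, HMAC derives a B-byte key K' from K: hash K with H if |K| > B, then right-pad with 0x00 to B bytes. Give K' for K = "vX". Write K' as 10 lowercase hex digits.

7658000000

Key "vX" = 76 58 is 2 bytes ≤ B = 5; zero-pad to 5 bytes: K' = 76 58 00 00 00.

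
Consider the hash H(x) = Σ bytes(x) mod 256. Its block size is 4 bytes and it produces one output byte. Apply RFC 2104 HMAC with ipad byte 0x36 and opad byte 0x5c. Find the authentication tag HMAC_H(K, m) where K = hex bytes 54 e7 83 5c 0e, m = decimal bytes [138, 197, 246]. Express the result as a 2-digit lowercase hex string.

Key hex bytes 54 e7 83 5c 0e is 5 bytes > B = 4, so hash it first: H(key) = 28, then zero-pad to 4 bytes: K' = 28 00 00 00.
K' ⊕ ipad = 1e 36 36 36.  K' ⊕ opad = 74 5c 5c 5c.
Inner input = (K'⊕ipad) ∥ m = 1e 36 36 36 ∥ 8a c5 f6.
Inner hash: sum = 30+54+54+54+138+197+246 = 773; mod 256 = 5 → 05.
Outer input = (K'⊕opad) ∥ inner = 74 5c 5c 5c ∥ 05.
Outer hash (tag): sum = 116+92+92+92+5 = 397; mod 256 = 141 → 8d.

8d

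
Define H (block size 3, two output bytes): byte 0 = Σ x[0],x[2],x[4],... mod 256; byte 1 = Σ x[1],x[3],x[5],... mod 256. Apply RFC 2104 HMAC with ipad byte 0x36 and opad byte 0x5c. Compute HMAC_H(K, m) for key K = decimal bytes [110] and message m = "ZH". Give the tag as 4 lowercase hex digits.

Key decimal bytes [110] = 6e is 1 byte ≤ B = 3; zero-pad to 3 bytes: K' = 6e 00 00.
K' ⊕ ipad = 58 36 36.  K' ⊕ opad = 32 5c 5c.
Inner input = (K'⊕ipad) ∥ m = 58 36 36 ∥ 5a 48.
Inner hash: even-index sum = 214 mod 256 = 214; odd-index sum = 144 mod 256 = 144 → d6 90.
Outer input = (K'⊕opad) ∥ inner = 32 5c 5c ∥ d6 90.
Outer hash (tag): even-index sum = 286 mod 256 = 30; odd-index sum = 306 mod 256 = 50 → 1e 32.

1e32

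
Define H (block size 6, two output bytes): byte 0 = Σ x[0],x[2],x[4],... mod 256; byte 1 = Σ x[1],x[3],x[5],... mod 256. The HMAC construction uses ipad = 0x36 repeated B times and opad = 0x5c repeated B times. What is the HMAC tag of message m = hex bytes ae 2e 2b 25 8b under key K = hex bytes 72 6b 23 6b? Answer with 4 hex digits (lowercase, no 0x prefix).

fc0d

Key hex bytes 72 6b 23 6b is 4 bytes ≤ B = 6; zero-pad to 6 bytes: K' = 72 6b 23 6b 00 00.
K' ⊕ ipad = 44 5d 15 5d 36 36.  K' ⊕ opad = 2e 37 7f 37 5c 5c.
Inner input = (K'⊕ipad) ∥ m = 44 5d 15 5d 36 36 ∥ ae 2e 2b 25 8b.
Inner hash: even-index sum = 499 mod 256 = 243; odd-index sum = 323 mod 256 = 67 → f3 43.
Outer input = (K'⊕opad) ∥ inner = 2e 37 7f 37 5c 5c ∥ f3 43.
Outer hash (tag): even-index sum = 508 mod 256 = 252; odd-index sum = 269 mod 256 = 13 → fc 0d.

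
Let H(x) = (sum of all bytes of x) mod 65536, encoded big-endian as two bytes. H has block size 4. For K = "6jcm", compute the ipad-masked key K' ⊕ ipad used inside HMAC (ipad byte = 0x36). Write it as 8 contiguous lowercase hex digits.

005c555b

Key "6jcm" = 36 6a 63 6d is exactly B = 4 bytes: K' = 36 6a 63 6d.
XOR each byte with 0x36: 36⊕36=00, 6a⊕36=5c, 63⊕36=55, 6d⊕36=5b.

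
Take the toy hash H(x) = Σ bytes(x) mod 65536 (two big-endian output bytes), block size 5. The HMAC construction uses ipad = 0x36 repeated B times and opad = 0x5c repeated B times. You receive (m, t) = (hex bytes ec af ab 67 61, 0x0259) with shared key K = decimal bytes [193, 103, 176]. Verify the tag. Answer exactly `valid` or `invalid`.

Key decimal bytes [193, 103, 176] = c1 67 b0 is 3 bytes ≤ B = 5; zero-pad to 5 bytes: K' = c1 67 b0 00 00.
K' ⊕ ipad = f7 51 86 36 36; K' ⊕ opad = 9d 3b ec 5c 5c.
Inner hash: sum = 247+81+134+54+54+236+175+171+103+97 = 1352 → 05 48.
Outer hash (recomputed tag): sum = 157+59+236+92+92+5+72 = 713 → 02 c9.
Recomputed tag = 02c9; claimed = 0259 → mismatch.

invalid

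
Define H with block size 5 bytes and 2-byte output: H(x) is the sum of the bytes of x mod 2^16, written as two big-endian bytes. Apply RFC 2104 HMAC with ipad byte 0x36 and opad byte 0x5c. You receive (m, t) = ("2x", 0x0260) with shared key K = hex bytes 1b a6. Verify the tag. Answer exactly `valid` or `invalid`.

Key hex bytes 1b a6 is 2 bytes ≤ B = 5; zero-pad to 5 bytes: K' = 1b a6 00 00 00.
K' ⊕ ipad = 2d 90 36 36 36; K' ⊕ opad = 47 fa 5c 5c 5c.
Inner hash: sum = 45+144+54+54+54+50+120 = 521 → 02 09.
Outer hash (recomputed tag): sum = 71+250+92+92+92+2+9 = 608 → 02 60.
Recomputed tag = 0260; claimed = 0260 → match.

valid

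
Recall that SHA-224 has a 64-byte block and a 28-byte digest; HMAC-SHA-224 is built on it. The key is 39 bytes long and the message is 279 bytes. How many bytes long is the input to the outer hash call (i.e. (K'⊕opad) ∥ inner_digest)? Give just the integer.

Key is 39 ≤ 64 bytes, zero-padded: |K'| = 64.
Outer input = (K'⊕opad) ∥ H(inner) → 64 + 28 = 92 bytes.

92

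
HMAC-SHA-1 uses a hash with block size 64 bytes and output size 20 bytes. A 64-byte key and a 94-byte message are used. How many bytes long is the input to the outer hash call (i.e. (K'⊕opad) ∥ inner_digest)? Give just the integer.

Key is 64 ≤ 64 bytes, zero-padded: |K'| = 64.
Outer input = (K'⊕opad) ∥ H(inner) → 64 + 20 = 84 bytes.

84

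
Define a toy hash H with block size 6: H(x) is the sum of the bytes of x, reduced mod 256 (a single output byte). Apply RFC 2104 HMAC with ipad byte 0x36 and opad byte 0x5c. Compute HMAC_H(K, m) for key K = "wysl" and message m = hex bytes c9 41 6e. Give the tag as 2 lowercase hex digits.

Key "wysl" = 77 79 73 6c is 4 bytes ≤ B = 6; zero-pad to 6 bytes: K' = 77 79 73 6c 00 00.
K' ⊕ ipad = 41 4f 45 5a 36 36.  K' ⊕ opad = 2b 25 2f 30 5c 5c.
Inner input = (K'⊕ipad) ∥ m = 41 4f 45 5a 36 36 ∥ c9 41 6e.
Inner hash: sum = 65+79+69+90+54+54+201+65+110 = 787; mod 256 = 19 → 13.
Outer input = (K'⊕opad) ∥ inner = 2b 25 2f 30 5c 5c ∥ 13.
Outer hash (tag): sum = 43+37+47+48+92+92+19 = 378; mod 256 = 122 → 7a.

7a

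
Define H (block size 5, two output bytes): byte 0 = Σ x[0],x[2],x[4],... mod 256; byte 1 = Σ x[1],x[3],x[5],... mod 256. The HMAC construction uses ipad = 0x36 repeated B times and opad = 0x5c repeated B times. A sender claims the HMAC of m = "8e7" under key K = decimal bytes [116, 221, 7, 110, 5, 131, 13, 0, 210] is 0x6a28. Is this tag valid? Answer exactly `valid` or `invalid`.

Key decimal bytes [116, 221, 7, 110, 5, 131, 13, 0, 210] = 74 dd 07 6e 05 83 0d 00 d2 is 9 bytes > B = 5, so hash it first: H(key) = 5f ce, then zero-pad to 5 bytes: K' = 5f ce 00 00 00.
K' ⊕ ipad = 69 f8 36 36 36; K' ⊕ opad = 03 92 5c 5c 5c.
Inner hash: even-index sum = 314 mod 256 = 58; odd-index sum = 413 mod 256 = 157 → 3a 9d.
Outer hash (recomputed tag): even-index sum = 344 mod 256 = 88; odd-index sum = 296 mod 256 = 40 → 58 28.
Recomputed tag = 5828; claimed = 6a28 → mismatch.

invalid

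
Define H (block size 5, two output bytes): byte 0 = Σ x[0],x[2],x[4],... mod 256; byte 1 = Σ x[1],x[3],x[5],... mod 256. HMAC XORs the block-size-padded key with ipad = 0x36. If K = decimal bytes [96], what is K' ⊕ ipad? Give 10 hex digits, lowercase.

5636363636

Key decimal bytes [96] = 60 is 1 byte ≤ B = 5; zero-pad to 5 bytes: K' = 60 00 00 00 00.
XOR each byte with 0x36: 60⊕36=56, 00⊕36=36, 00⊕36=36, 00⊕36=36, 00⊕36=36.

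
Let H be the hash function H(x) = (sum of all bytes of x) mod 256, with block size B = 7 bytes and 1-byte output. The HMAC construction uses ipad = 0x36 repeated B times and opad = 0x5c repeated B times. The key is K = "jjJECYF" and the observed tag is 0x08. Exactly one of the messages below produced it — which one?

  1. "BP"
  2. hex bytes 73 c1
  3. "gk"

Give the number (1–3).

Key "jjJECYF" = 6a 6a 4a 45 43 59 46 is exactly B = 7 bytes: K' = 6a 6a 4a 45 43 59 46.
K' ⊕ ipad = 5c 5c 7c 73 75 6f 70; K' ⊕ opad = 36 36 16 19 1f 05 1a.
m1: inner = H(5c 5c 7c 73 75 6f 70 42 50) = 8d; tag = H(36 36 16 19 1f 05 1a 8d) = 66
m2: inner = H(5c 5c 7c 73 75 6f 70 73 c1) = 2f; tag = H(36 36 16 19 1f 05 1a 2f) = 08 ← matches
m3: inner = H(5c 5c 7c 73 75 6f 70 67 6b) = cd; tag = H(36 36 16 19 1f 05 1a cd) = a6

2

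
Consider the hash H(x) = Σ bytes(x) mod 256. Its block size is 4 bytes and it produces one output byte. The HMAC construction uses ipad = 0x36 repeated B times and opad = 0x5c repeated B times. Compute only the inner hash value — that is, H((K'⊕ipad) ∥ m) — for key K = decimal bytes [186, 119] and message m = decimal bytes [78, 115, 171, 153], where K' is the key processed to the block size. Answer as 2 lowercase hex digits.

Key decimal bytes [186, 119] = ba 77 is 2 bytes ≤ B = 4; zero-pad to 4 bytes: K' = ba 77 00 00.
K' ⊕ ipad = 8c 41 36 36.
Inner input = 8c 41 36 36 ∥ 4e 73 ab 99.
Inner hash: sum = 140+65+54+54+78+115+171+153 = 830; mod 256 = 62 → 3e.

3e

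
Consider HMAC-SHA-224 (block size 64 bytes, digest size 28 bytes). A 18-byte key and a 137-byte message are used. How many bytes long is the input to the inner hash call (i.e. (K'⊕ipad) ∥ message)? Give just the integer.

201

Key is 18 ≤ 64 bytes, zero-padded: |K'| = 64.
Inner input = (K'⊕ipad) ∥ m → 64 + 137 = 201 bytes.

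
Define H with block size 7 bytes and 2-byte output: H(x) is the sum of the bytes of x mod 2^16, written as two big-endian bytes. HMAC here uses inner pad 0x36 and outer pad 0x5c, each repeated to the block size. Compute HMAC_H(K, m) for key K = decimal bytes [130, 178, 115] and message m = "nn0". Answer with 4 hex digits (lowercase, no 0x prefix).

Key decimal bytes [130, 178, 115] = 82 b2 73 is 3 bytes ≤ B = 7; zero-pad to 7 bytes: K' = 82 b2 73 00 00 00 00.
K' ⊕ ipad = b4 84 45 36 36 36 36.  K' ⊕ opad = de ee 2f 5c 5c 5c 5c.
Inner input = (K'⊕ipad) ∥ m = b4 84 45 36 36 36 36 ∥ 6e 6e 30.
Inner hash: sum = 180+132+69+54+54+54+54+110+110+48 = 865 → 03 61.
Outer input = (K'⊕opad) ∥ inner = de ee 2f 5c 5c 5c 5c ∥ 03 61.
Outer hash (tag): sum = 222+238+47+92+92+92+92+3+97 = 975 → 03 cf.

03cf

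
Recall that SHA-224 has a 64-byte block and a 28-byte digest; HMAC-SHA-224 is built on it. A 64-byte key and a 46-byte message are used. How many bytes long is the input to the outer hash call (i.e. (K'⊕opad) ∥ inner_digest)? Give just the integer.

Key is 64 ≤ 64 bytes, zero-padded: |K'| = 64.
Outer input = (K'⊕opad) ∥ H(inner) → 64 + 28 = 92 bytes.

92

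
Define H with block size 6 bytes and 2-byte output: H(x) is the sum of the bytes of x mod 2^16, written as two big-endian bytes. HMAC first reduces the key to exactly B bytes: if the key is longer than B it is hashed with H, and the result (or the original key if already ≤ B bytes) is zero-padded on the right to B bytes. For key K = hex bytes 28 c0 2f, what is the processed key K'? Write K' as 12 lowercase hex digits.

28c02f000000

Key hex bytes 28 c0 2f is 3 bytes ≤ B = 6; zero-pad to 6 bytes: K' = 28 c0 2f 00 00 00.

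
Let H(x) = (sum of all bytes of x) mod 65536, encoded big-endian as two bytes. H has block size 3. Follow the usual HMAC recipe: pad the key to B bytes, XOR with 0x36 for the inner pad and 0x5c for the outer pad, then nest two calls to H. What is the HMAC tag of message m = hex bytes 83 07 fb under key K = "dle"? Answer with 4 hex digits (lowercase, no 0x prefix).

Key "dle" = 64 6c 65 is exactly B = 3 bytes: K' = 64 6c 65.
K' ⊕ ipad = 52 5a 53.  K' ⊕ opad = 38 30 39.
Inner input = (K'⊕ipad) ∥ m = 52 5a 53 ∥ 83 07 fb.
Inner hash: sum = 82+90+83+131+7+251 = 644 → 02 84.
Outer input = (K'⊕opad) ∥ inner = 38 30 39 ∥ 02 84.
Outer hash (tag): sum = 56+48+57+2+132 = 295 → 01 27.

0127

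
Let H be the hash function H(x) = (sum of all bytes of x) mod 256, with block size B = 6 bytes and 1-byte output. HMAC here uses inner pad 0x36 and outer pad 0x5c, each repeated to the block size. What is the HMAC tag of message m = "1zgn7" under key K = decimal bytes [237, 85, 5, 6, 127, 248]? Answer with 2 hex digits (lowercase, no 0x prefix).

Key decimal bytes [237, 85, 5, 6, 127, 248] = ed 55 05 06 7f f8 is exactly B = 6 bytes: K' = ed 55 05 06 7f f8.
K' ⊕ ipad = db 63 33 30 49 ce.  K' ⊕ opad = b1 09 59 5a 23 a4.
Inner input = (K'⊕ipad) ∥ m = db 63 33 30 49 ce ∥ 31 7a 67 6e 37.
Inner hash: sum = 219+99+51+48+73+206+49+122+103+110+55 = 1135; mod 256 = 111 → 6f.
Outer input = (K'⊕opad) ∥ inner = b1 09 59 5a 23 a4 ∥ 6f.
Outer hash (tag): sum = 177+9+89+90+35+164+111 = 675; mod 256 = 163 → a3.

a3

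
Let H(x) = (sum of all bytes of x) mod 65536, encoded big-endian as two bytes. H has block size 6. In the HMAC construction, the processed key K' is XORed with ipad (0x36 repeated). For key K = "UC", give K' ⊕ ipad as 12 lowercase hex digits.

Key "UC" = 55 43 is 2 bytes ≤ B = 6; zero-pad to 6 bytes: K' = 55 43 00 00 00 00.
XOR each byte with 0x36: 55⊕36=63, 43⊕36=75, 00⊕36=36, 00⊕36=36, 00⊕36=36, 00⊕36=36.

637536363636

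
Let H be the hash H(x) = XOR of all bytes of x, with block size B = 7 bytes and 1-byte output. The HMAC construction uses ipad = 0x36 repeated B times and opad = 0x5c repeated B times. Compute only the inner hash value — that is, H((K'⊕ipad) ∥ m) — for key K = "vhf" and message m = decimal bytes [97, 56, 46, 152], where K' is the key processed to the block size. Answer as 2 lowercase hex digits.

a1

Key "vhf" = 76 68 66 is 3 bytes ≤ B = 7; zero-pad to 7 bytes: K' = 76 68 66 00 00 00 00.
K' ⊕ ipad = 40 5e 50 36 36 36 36.
Inner input = 40 5e 50 36 36 36 36 ∥ 61 38 2e 98.
Inner hash: XOR 40⊕5e⊕50⊕36⊕36⊕36⊕36⊕61⊕38⊕2e⊕98 = a1.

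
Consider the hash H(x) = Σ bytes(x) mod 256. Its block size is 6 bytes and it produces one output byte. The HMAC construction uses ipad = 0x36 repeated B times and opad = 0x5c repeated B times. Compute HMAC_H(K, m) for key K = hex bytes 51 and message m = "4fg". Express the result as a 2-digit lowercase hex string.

4f

Key hex bytes 51 is 1 byte ≤ B = 6; zero-pad to 6 bytes: K' = 51 00 00 00 00 00.
K' ⊕ ipad = 67 36 36 36 36 36.  K' ⊕ opad = 0d 5c 5c 5c 5c 5c.
Inner input = (K'⊕ipad) ∥ m = 67 36 36 36 36 36 ∥ 34 66 67.
Inner hash: sum = 103+54+54+54+54+54+52+102+103 = 630; mod 256 = 118 → 76.
Outer input = (K'⊕opad) ∥ inner = 0d 5c 5c 5c 5c 5c ∥ 76.
Outer hash (tag): sum = 13+92+92+92+92+92+118 = 591; mod 256 = 79 → 4f.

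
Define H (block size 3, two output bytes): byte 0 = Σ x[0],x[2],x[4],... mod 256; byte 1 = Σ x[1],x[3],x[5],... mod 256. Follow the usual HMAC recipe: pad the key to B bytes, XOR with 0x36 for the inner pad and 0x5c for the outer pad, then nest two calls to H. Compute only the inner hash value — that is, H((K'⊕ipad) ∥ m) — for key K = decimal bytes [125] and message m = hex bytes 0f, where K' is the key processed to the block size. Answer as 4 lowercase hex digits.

8145

Key decimal bytes [125] = 7d is 1 byte ≤ B = 3; zero-pad to 3 bytes: K' = 7d 00 00.
K' ⊕ ipad = 4b 36 36.
Inner input = 4b 36 36 ∥ 0f.
Inner hash: even-index sum = 129 mod 256 = 129; odd-index sum = 69 mod 256 = 69 → 81 45.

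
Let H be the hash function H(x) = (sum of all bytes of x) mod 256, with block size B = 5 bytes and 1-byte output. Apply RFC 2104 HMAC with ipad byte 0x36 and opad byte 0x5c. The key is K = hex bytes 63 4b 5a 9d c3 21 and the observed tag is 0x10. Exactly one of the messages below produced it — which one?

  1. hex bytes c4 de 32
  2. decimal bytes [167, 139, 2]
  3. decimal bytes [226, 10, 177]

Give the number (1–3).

2

Key hex bytes 63 4b 5a 9d c3 21 is 6 bytes > B = 5, so hash it first: H(key) = 89, then zero-pad to 5 bytes: K' = 89 00 00 00 00.
K' ⊕ ipad = bf 36 36 36 36; K' ⊕ opad = d5 5c 5c 5c 5c.
m1: inner = H(bf 36 36 36 36 c4 de 32) = 6b; tag = H(d5 5c 5c 5c 5c 6b) = b0
m2: inner = H(bf 36 36 36 36 a7 8b 02) = cb; tag = H(d5 5c 5c 5c 5c cb) = 10 ← matches
m3: inner = H(bf 36 36 36 36 e2 0a b1) = 34; tag = H(d5 5c 5c 5c 5c 34) = 79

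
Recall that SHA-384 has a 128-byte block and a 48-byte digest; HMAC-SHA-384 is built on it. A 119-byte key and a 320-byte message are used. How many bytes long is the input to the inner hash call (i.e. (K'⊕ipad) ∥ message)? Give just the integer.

448

Key is 119 ≤ 128 bytes, zero-padded: |K'| = 128.
Inner input = (K'⊕ipad) ∥ m → 128 + 320 = 448 bytes.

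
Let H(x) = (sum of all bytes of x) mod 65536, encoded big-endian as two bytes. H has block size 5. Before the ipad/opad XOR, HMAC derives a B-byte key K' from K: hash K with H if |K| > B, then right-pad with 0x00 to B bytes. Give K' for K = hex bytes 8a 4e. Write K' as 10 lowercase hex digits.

Key hex bytes 8a 4e is 2 bytes ≤ B = 5; zero-pad to 5 bytes: K' = 8a 4e 00 00 00.

8a4e000000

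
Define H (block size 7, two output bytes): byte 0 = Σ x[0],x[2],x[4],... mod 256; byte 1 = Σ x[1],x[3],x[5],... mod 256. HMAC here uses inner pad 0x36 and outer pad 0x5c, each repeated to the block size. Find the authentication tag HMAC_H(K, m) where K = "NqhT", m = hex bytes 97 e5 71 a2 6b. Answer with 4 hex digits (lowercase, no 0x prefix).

Key "NqhT" = 4e 71 68 54 is 4 bytes ≤ B = 7; zero-pad to 7 bytes: K' = 4e 71 68 54 00 00 00.
K' ⊕ ipad = 78 47 5e 62 36 36 36.  K' ⊕ opad = 12 2d 34 08 5c 5c 5c.
Inner input = (K'⊕ipad) ∥ m = 78 47 5e 62 36 36 36 ∥ 97 e5 71 a2 6b.
Inner hash: even-index sum = 713 mod 256 = 201; odd-index sum = 594 mod 256 = 82 → c9 52.
Outer input = (K'⊕opad) ∥ inner = 12 2d 34 08 5c 5c 5c ∥ c9 52.
Outer hash (tag): even-index sum = 336 mod 256 = 80; odd-index sum = 346 mod 256 = 90 → 50 5a.

505a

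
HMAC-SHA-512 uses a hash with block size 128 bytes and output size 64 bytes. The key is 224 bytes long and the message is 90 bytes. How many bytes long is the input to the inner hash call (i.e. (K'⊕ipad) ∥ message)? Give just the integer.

Key is 224 > 128 bytes, so it is hashed to 64 bytes then zero-padded to 128: |K'| = 128.
Inner input = (K'⊕ipad) ∥ m → 128 + 90 = 218 bytes.

218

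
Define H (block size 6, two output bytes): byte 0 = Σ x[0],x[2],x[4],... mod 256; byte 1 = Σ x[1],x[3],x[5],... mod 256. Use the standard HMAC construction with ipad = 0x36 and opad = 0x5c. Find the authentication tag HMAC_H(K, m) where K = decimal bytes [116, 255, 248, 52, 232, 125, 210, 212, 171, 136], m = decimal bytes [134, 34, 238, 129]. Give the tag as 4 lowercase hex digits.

0c51

Key decimal bytes [116, 255, 248, 52, 232, 125, 210, 212, 171, 136] = 74 ff f8 34 e8 7d d2 d4 ab 88 is 10 bytes > B = 6, so hash it first: H(key) = d1 0c, then zero-pad to 6 bytes: K' = d1 0c 00 00 00 00.
K' ⊕ ipad = e7 3a 36 36 36 36.  K' ⊕ opad = 8d 50 5c 5c 5c 5c.
Inner input = (K'⊕ipad) ∥ m = e7 3a 36 36 36 36 ∥ 86 22 ee 81.
Inner hash: even-index sum = 711 mod 256 = 199; odd-index sum = 329 mod 256 = 73 → c7 49.
Outer input = (K'⊕opad) ∥ inner = 8d 50 5c 5c 5c 5c ∥ c7 49.
Outer hash (tag): even-index sum = 524 mod 256 = 12; odd-index sum = 337 mod 256 = 81 → 0c 51.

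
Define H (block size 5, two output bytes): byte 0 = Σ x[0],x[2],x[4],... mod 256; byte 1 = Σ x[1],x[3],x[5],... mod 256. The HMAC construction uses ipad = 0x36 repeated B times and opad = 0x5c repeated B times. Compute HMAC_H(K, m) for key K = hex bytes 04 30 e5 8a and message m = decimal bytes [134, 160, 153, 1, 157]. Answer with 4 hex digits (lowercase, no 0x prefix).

eb1e

Key hex bytes 04 30 e5 8a is 4 bytes ≤ B = 5; zero-pad to 5 bytes: K' = 04 30 e5 8a 00.
K' ⊕ ipad = 32 06 d3 bc 36.  K' ⊕ opad = 58 6c b9 d6 5c.
Inner input = (K'⊕ipad) ∥ m = 32 06 d3 bc 36 ∥ 86 a0 99 01 9d.
Inner hash: even-index sum = 476 mod 256 = 220; odd-index sum = 638 mod 256 = 126 → dc 7e.
Outer input = (K'⊕opad) ∥ inner = 58 6c b9 d6 5c ∥ dc 7e.
Outer hash (tag): even-index sum = 491 mod 256 = 235; odd-index sum = 542 mod 256 = 30 → eb 1e.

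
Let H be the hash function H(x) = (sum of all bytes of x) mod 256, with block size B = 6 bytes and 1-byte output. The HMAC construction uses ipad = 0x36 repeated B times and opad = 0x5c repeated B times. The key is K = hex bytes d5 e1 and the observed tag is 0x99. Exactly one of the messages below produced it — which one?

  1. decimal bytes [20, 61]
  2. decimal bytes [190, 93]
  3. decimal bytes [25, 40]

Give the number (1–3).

1

Key hex bytes d5 e1 is 2 bytes ≤ B = 6; zero-pad to 6 bytes: K' = d5 e1 00 00 00 00.
K' ⊕ ipad = e3 d7 36 36 36 36; K' ⊕ opad = 89 bd 5c 5c 5c 5c.
m1: inner = H(e3 d7 36 36 36 36 14 3d) = e3; tag = H(89 bd 5c 5c 5c 5c e3) = 99 ← matches
m2: inner = H(e3 d7 36 36 36 36 be 5d) = ad; tag = H(89 bd 5c 5c 5c 5c ad) = 63
m3: inner = H(e3 d7 36 36 36 36 19 28) = d3; tag = H(89 bd 5c 5c 5c 5c d3) = 89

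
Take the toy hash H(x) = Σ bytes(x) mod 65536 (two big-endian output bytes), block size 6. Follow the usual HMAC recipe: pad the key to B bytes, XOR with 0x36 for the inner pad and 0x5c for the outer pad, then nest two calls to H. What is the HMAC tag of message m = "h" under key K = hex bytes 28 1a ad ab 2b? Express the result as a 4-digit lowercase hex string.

03b4

Key hex bytes 28 1a ad ab 2b is 5 bytes ≤ B = 6; zero-pad to 6 bytes: K' = 28 1a ad ab 2b 00.
K' ⊕ ipad = 1e 2c 9b 9d 1d 36.  K' ⊕ opad = 74 46 f1 f7 77 5c.
Inner input = (K'⊕ipad) ∥ m = 1e 2c 9b 9d 1d 36 ∥ 68.
Inner hash: sum = 30+44+155+157+29+54+104 = 573 → 02 3d.
Outer input = (K'⊕opad) ∥ inner = 74 46 f1 f7 77 5c ∥ 02 3d.
Outer hash (tag): sum = 116+70+241+247+119+92+2+61 = 948 → 03 b4.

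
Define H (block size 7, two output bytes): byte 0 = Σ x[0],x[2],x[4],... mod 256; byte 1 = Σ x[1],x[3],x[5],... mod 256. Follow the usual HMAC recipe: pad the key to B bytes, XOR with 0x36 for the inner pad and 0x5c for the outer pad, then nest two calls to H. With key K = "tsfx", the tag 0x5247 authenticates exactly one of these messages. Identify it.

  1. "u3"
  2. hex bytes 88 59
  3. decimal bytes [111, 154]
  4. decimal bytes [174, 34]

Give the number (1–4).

3

Key "tsfx" = 74 73 66 78 is 4 bytes ≤ B = 7; zero-pad to 7 bytes: K' = 74 73 66 78 00 00 00.
K' ⊕ ipad = 42 45 50 4e 36 36 36; K' ⊕ opad = 28 2f 3a 24 5c 5c 5c.
m1: inner = H(42 45 50 4e 36 36 36 75 33) = 31 3e; tag = H(28 2f 3a 24 5c 5c 5c 31 3e) = 58e0
m2: inner = H(42 45 50 4e 36 36 36 88 59) = 57 51; tag = H(28 2f 3a 24 5c 5c 5c 57 51) = 6b06
m3: inner = H(42 45 50 4e 36 36 36 6f 9a) = 98 38; tag = H(28 2f 3a 24 5c 5c 5c 98 38) = 5247 ← matches
m4: inner = H(42 45 50 4e 36 36 36 ae 22) = 20 77; tag = H(28 2f 3a 24 5c 5c 5c 20 77) = 91cf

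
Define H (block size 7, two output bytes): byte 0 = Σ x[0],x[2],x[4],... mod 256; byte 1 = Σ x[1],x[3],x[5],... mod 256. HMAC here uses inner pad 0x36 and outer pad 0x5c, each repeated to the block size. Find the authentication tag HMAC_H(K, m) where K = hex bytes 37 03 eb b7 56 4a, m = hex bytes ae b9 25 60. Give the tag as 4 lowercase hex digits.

Key hex bytes 37 03 eb b7 56 4a is 6 bytes ≤ B = 7; zero-pad to 7 bytes: K' = 37 03 eb b7 56 4a 00.
K' ⊕ ipad = 01 35 dd 81 60 7c 36.  K' ⊕ opad = 6b 5f b7 eb 0a 16 5c.
Inner input = (K'⊕ipad) ∥ m = 01 35 dd 81 60 7c 36 ∥ ae b9 25 60.
Inner hash: even-index sum = 653 mod 256 = 141; odd-index sum = 517 mod 256 = 5 → 8d 05.
Outer input = (K'⊕opad) ∥ inner = 6b 5f b7 eb 0a 16 5c ∥ 8d 05.
Outer hash (tag): even-index sum = 397 mod 256 = 141; odd-index sum = 493 mod 256 = 237 → 8d ed.

8ded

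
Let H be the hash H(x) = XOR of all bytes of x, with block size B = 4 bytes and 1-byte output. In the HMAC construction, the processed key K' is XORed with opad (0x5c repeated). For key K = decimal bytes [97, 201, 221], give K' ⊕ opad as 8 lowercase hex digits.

Key decimal bytes [97, 201, 221] = 61 c9 dd is 3 bytes ≤ B = 4; zero-pad to 4 bytes: K' = 61 c9 dd 00.
XOR each byte with 0x5c: 61⊕5c=3d, c9⊕5c=95, dd⊕5c=81, 00⊕5c=5c.

3d95815c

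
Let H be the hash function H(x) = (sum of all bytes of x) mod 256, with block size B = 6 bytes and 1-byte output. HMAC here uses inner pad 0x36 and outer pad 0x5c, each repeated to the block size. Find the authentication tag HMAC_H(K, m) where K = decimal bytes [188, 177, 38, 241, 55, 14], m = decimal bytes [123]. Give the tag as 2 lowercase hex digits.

Key decimal bytes [188, 177, 38, 241, 55, 14] = bc b1 26 f1 37 0e is exactly B = 6 bytes: K' = bc b1 26 f1 37 0e.
K' ⊕ ipad = 8a 87 10 c7 01 38.  K' ⊕ opad = e0 ed 7a ad 6b 52.
Inner input = (K'⊕ipad) ∥ m = 8a 87 10 c7 01 38 ∥ 7b.
Inner hash: sum = 138+135+16+199+1+56+123 = 668; mod 256 = 156 → 9c.
Outer input = (K'⊕opad) ∥ inner = e0 ed 7a ad 6b 52 ∥ 9c.
Outer hash (tag): sum = 224+237+122+173+107+82+156 = 1101; mod 256 = 77 → 4d.

4d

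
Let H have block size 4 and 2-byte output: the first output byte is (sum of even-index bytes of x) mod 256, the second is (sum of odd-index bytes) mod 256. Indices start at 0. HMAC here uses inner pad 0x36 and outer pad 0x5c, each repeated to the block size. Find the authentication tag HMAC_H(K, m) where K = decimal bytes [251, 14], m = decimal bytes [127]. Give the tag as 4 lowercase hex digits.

Key decimal bytes [251, 14] = fb 0e is 2 bytes ≤ B = 4; zero-pad to 4 bytes: K' = fb 0e 00 00.
K' ⊕ ipad = cd 38 36 36.  K' ⊕ opad = a7 52 5c 5c.
Inner input = (K'⊕ipad) ∥ m = cd 38 36 36 ∥ 7f.
Inner hash: even-index sum = 386 mod 256 = 130; odd-index sum = 110 mod 256 = 110 → 82 6e.
Outer input = (K'⊕opad) ∥ inner = a7 52 5c 5c ∥ 82 6e.
Outer hash (tag): even-index sum = 389 mod 256 = 133; odd-index sum = 284 mod 256 = 28 → 85 1c.

851c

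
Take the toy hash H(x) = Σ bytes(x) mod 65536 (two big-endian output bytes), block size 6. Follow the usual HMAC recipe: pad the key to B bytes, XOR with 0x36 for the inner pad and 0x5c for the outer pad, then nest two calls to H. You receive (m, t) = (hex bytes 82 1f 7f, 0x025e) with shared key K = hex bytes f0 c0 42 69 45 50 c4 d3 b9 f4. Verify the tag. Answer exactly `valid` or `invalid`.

Key hex bytes f0 c0 42 69 45 50 c4 d3 b9 f4 is 10 bytes > B = 6, so hash it first: H(key) = 06 34, then zero-pad to 6 bytes: K' = 06 34 00 00 00 00.
K' ⊕ ipad = 30 02 36 36 36 36; K' ⊕ opad = 5a 68 5c 5c 5c 5c.
Inner hash: sum = 48+2+54+54+54+54+130+31+127 = 554 → 02 2a.
Outer hash (recomputed tag): sum = 90+104+92+92+92+92+2+42 = 606 → 02 5e.
Recomputed tag = 025e; claimed = 025e → match.

valid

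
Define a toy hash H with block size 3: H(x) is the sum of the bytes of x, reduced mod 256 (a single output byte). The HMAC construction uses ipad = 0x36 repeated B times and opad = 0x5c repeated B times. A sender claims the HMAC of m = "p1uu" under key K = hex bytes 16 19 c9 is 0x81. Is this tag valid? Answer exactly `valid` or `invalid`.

Key hex bytes 16 19 c9 is exactly B = 3 bytes: K' = 16 19 c9.
K' ⊕ ipad = 20 2f ff; K' ⊕ opad = 4a 45 95.
Inner hash: sum = 32+47+255+112+49+117+117 = 729; mod 256 = 217 → d9.
Outer hash (recomputed tag): sum = 74+69+149+217 = 509; mod 256 = 253 → fd.
Recomputed tag = fd; claimed = 81 → mismatch.

invalid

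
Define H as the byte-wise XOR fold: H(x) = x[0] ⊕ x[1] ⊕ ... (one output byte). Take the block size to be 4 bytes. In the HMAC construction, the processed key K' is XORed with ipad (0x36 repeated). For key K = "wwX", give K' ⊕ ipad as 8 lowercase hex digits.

41416e36

Key "wwX" = 77 77 58 is 3 bytes ≤ B = 4; zero-pad to 4 bytes: K' = 77 77 58 00.
XOR each byte with 0x36: 77⊕36=41, 77⊕36=41, 58⊕36=6e, 00⊕36=36.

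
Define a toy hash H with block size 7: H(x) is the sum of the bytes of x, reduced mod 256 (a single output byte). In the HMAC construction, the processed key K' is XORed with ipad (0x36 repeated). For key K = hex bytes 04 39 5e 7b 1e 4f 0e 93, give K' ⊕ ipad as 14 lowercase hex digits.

12363636363636

Key hex bytes 04 39 5e 7b 1e 4f 0e 93 is 8 bytes > B = 7, so hash it first: H(key) = 24, then zero-pad to 7 bytes: K' = 24 00 00 00 00 00 00.
XOR each byte with 0x36: 24⊕36=12, 00⊕36=36, 00⊕36=36, 00⊕36=36, 00⊕36=36, 00⊕36=36, 00⊕36=36.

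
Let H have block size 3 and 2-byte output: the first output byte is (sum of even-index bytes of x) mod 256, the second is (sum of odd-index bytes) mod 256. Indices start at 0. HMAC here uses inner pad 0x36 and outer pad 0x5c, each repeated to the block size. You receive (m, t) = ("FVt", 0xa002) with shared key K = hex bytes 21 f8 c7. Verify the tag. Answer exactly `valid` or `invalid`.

Key hex bytes 21 f8 c7 is exactly B = 3 bytes: K' = 21 f8 c7.
K' ⊕ ipad = 17 ce f1; K' ⊕ opad = 7d a4 9b.
Inner hash: even-index sum = 350 mod 256 = 94; odd-index sum = 392 mod 256 = 136 → 5e 88.
Outer hash (recomputed tag): even-index sum = 416 mod 256 = 160; odd-index sum = 258 mod 256 = 2 → a0 02.
Recomputed tag = a002; claimed = a002 → match.

valid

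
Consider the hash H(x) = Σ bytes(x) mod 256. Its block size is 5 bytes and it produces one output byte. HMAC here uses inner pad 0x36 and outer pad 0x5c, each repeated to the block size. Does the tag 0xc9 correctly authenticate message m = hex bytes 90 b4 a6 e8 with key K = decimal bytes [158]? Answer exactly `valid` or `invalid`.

invalid

Key decimal bytes [158] = 9e is 1 byte ≤ B = 5; zero-pad to 5 bytes: K' = 9e 00 00 00 00.
K' ⊕ ipad = a8 36 36 36 36; K' ⊕ opad = c2 5c 5c 5c 5c.
Inner hash: sum = 168+54+54+54+54+144+180+166+232 = 1106; mod 256 = 82 → 52.
Outer hash (recomputed tag): sum = 194+92+92+92+92+82 = 644; mod 256 = 132 → 84.
Recomputed tag = 84; claimed = c9 → mismatch.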